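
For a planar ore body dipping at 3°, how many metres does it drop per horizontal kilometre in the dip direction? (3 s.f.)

52.4 m

drop per km = 1000 × tan 3° = 1000 × 0.0524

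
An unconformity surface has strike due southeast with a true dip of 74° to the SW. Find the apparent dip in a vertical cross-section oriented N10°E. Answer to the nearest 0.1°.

70.7°

The section lies 55° from the strike.
tan α = tan 74° × sin 55° = 3.4874 × 0.8192 = 2.8567
apparent dip = arctan 2.8567 = 70.71°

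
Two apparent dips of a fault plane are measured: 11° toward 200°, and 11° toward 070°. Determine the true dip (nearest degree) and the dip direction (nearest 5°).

true dip 25°, dip direction 135°

Each apparent-dip line lies in the plane. As unit vectors (x east, y north, z up), v₁ plunges 11°→200° and v₂ plunges 11°→070°.
Cross product v₁ × v₂ gives the pole to the plane: n ∝ (0.240, -0.240, 0.738).
tan δ = √(n_x²+n_y²)/n_z = 0.340/0.738, so δ = 24.7°.
Dip direction = atan2(0.240, -0.240) = 135° (azimuth of n's horizontal projection).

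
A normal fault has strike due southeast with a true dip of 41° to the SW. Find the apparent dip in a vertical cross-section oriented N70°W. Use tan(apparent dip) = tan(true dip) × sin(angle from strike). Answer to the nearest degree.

20°

Angle between strike (due southeast) and section (N70°W): β = 25°.
tan α = tan 41° × sin 25° = 0.8693 × 0.4226 = 0.3674
apparent dip = arctan 0.3674 = 20.17°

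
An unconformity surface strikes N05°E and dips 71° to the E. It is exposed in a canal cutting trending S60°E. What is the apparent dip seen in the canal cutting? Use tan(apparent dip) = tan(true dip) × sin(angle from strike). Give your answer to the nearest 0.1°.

69.2°

The strike is N05°E and the section trends S60°E; the acute angle between them is β = 65°.
tan(apparent dip) = tan 71° · sin 65° = 2.6321
apparent dip = arctan 2.6321 = 69.20°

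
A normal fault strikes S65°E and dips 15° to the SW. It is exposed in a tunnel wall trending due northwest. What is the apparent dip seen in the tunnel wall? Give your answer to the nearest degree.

5°

The strike is S65°E and the section trends due northwest; the acute angle between them is β = 20°.
tan(apparent dip) = tan 15° · sin 20° = 0.0916
α = arctan(0.0916) = 5.24°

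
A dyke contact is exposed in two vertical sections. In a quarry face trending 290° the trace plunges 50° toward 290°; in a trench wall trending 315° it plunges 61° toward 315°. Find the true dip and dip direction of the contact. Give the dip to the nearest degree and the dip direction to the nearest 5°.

true dip 64°, dip direction 345°

Represent each trace as a vector plunging at its apparent dip toward its trend (east-north-up frame): v₁ = (-0.604, 0.220, -0.766), v₂ = (-0.343, 0.343, -0.875).
The plane normal is n = v₁ × v₂ ∝ (-0.070, 0.266, 0.132).
True dip = arccos(n_z / |n|) = arccos(0.4321) = 64.4°.
Dip direction = azimuth of (n_x, n_y) = atan2(-0.070, 0.266) = 345°.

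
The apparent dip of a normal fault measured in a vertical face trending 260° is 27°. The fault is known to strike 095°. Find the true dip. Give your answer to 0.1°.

β = acute angle between strike 095° and section 260° = 15°.
tan(true dip) = tan 27° / sin 15° = 1.9687
true dip = arctan 1.9687 = 63.07°

63.1°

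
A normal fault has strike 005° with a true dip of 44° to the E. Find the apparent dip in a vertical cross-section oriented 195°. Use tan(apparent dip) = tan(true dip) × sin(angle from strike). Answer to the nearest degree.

10°

The section lies 10° from the strike.
tan(apparent dip) = tan 44° · sin 10° = 0.1677
α = arctan(0.1677) = 9.52°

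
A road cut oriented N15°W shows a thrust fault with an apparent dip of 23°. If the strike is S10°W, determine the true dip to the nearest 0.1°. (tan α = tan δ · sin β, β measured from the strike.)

The section is 25° from the strike.
tan δ = tan α / sin β = tan 23° / sin 25° = 0.4245 / 0.4226 = 1.0044
δ = arctan(1.0044) = 45.13°

45.1°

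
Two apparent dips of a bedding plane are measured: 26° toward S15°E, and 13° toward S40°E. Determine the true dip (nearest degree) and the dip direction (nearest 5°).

The two traces are lines in the plane: v₁ = (sin 165°·cos 26°, cos 165°·cos 26°, −sin 26°), v₂ = (sin 140°·cos 13°, cos 140°·cos 13°, −sin 13°).
The plane normal is n = v₁ × v₂ ∝ (-0.132, -0.222, 0.370).
Dip δ = arctan(|n_h|/n_z) = arctan(0.258/0.370) = 34.9°.
The horizontal component of n points toward azimuth atan2(n_x, n_y) = 211°, the dip direction.

true dip 35°, dip direction 210°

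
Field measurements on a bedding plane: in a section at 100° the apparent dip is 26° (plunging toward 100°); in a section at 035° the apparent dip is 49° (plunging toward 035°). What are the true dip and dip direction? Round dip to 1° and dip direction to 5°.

true dip 49°, dip direction 035°

The two traces are lines in the plane: v₁ = (sin 100°·cos 26°, cos 100°·cos 26°, −sin 26°), v₂ = (sin 35°·cos 49°, cos 35°·cos 49°, −sin 49°).
Cross product v₁ × v₂ gives the pole to the plane: n ∝ (0.353, 0.503, 0.534).
tan δ = √(n_x²+n_y²)/n_z = 0.615/0.534, so δ = 49.0°.
Dip direction = atan2(0.353, 0.503) = 35° (azimuth of n's horizontal projection).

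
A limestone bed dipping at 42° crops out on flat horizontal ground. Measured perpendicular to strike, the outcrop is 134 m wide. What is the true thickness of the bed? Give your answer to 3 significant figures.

89.7 m

True thickness t = w · sin(dip) = 134 × sin 42°
t = 134 × 0.6691 = 89.664 m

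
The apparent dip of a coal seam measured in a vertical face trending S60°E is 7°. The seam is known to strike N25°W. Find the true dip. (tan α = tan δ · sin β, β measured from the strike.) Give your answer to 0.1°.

The section is 35° from the strike.
tan(true dip) = tan 7° / sin 35° = 0.2141
δ = arctan(0.2141) = 12.08°

12.1°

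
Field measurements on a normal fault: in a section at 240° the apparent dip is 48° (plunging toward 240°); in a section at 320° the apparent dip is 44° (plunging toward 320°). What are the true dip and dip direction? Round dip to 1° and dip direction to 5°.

The two traces are lines in the plane: v₁ = (sin 240°·cos 48°, cos 240°·cos 48°, −sin 48°), v₂ = (sin 320°·cos 44°, cos 320°·cos 44°, −sin 44°).
The plane normal is n = v₁ × v₂ ∝ (-0.642, 0.059, 0.474).
Dip δ = arctan(|n_h|/n_z) = arctan(0.645/0.474) = 53.7°.
Dip direction = atan2(-0.642, 0.059) = 275° (azimuth of n's horizontal projection).

true dip 54°, dip direction 275°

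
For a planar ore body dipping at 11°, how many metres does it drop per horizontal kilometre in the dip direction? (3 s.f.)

194 m

drop per km = 1000 × tan 11° = 1000 × 0.1944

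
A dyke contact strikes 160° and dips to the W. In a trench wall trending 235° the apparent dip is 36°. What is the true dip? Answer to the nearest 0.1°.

The section is 75° from the strike.
tan δ = tan α / sin β = tan 36° / sin 75° = 0.7265 / 0.9659 = 0.7522
true dip = arctan 0.7522 = 36.95°

36.9°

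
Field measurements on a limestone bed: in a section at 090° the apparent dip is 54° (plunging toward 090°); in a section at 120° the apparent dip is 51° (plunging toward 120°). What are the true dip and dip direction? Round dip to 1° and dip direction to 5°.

true dip 54°, dip direction 095°

Each apparent-dip line lies in the plane. As unit vectors (x east, y north, z up), v₁ plunges 54°→090° and v₂ plunges 51°→120°.
n = v₁ × v₂ = (0.255, -0.016, 0.185) (taken with n_z > 0).
tan δ = √(n_x²+n_y²)/n_z = 0.255/0.185, so δ = 54.1°.
The horizontal component of n points toward azimuth atan2(n_x, n_y) = 94°, the dip direction.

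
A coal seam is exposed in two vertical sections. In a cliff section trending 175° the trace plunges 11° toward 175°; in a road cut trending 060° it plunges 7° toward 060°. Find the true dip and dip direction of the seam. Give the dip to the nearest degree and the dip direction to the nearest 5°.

true dip 17°, dip direction 125°

Represent each trace as a vector plunging at its apparent dip toward its trend (east-north-up frame): v₁ = (0.086, -0.978, -0.191), v₂ = (0.860, 0.496, -0.122).
The plane normal is n = v₁ × v₂ ∝ (0.214, -0.154, 0.883).
True dip = arccos(n_z / |n|) = arccos(0.9583) = 16.6°.
The horizontal component of n points toward azimuth atan2(n_x, n_y) = 126°, the dip direction.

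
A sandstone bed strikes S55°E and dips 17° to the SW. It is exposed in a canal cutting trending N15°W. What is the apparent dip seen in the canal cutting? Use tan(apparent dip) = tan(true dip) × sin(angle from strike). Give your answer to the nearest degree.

11°

The strike is S55°E and the section trends N15°W; the acute angle between them is β = 40°.
tan α = tan 17° × sin 40° = 0.3057 × 0.6428 = 0.1965
apparent dip = arctan 0.1965 = 11.12°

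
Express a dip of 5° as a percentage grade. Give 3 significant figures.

8.75%

grade % = 100 × tan 5° = 100 × 0.0875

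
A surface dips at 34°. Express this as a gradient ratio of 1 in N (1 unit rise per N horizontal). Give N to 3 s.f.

1 in 1.48

1 : N means tan θ = 1/N, so N = 1/tan 34° = 1/0.6745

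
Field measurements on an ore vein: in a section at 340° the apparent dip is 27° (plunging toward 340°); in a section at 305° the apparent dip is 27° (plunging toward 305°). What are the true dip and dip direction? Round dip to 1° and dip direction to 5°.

true dip 28°, dip direction 320°

Each apparent-dip line lies in the plane. As unit vectors (x east, y north, z up), v₁ plunges 27°→340° and v₂ plunges 27°→305°.
n = v₁ × v₂ = (-0.148, 0.193, 0.455) (taken with n_z > 0).
Dip δ = arctan(|n_h|/n_z) = arctan(0.243/0.455) = 28.1°.
Dip direction = atan2(-0.148, 0.193) = 322° (azimuth of n's horizontal projection).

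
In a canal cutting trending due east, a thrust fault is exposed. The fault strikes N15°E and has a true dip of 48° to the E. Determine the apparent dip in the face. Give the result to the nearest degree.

Angle between strike (N15°E) and section (due east): β = 75°.
tan(apparent dip) = tan 48° · sin 75° = 1.0728
α = arctan(1.0728) = 47.01°

47°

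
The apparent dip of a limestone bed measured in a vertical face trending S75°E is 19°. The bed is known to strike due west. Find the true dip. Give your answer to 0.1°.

The section is 15° from the strike.
tan δ = tan α / sin β = tan 19° / sin 15° = 0.3443 / 0.2588 = 1.3304
true dip = arctan 1.3304 = 53.07°

53.1°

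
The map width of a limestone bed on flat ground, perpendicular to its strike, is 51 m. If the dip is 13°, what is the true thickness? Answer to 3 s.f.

11.5 m

True thickness t = w · sin(dip) = 51 × sin 13°
t = 51 × 0.2250 = 11.473 m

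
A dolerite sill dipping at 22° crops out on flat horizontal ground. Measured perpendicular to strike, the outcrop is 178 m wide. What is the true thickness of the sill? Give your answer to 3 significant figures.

True thickness t = w · sin(dip) = 178 × sin 22°
t = 178 × 0.3746 = 66.680 m

66.7 m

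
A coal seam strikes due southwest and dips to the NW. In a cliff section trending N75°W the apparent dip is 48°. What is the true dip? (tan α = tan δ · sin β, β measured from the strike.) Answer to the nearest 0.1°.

β = acute angle between strike due southwest and section N75°W = 60°.
tan δ = tan α / sin β = tan 48° / sin 60° = 1.1106 / 0.8660 = 1.2824
δ = arctan(1.2824) = 52.05°

52.1°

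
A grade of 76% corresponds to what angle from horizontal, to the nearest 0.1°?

tan θ = 76/100 = 0.7600
θ = arctan(0.7600) = 37.23°

37.2°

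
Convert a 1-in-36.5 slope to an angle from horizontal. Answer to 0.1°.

1.6°

tan θ = 1/36.5 = 0.0274
θ = arctan(0.0274) = 1.57°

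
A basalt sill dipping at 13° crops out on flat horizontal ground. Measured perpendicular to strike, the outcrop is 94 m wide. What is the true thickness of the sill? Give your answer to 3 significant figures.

21.1 m

True thickness t = w · sin(dip) = 94 × sin 13°
t = 94 × 0.2250 = 21.145 m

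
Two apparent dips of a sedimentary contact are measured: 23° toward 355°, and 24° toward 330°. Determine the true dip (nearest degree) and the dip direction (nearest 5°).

true dip 24°, dip direction 335°

The two traces are lines in the plane: v₁ = (sin 355°·cos 23°, cos 355°·cos 23°, −sin 23°), v₂ = (sin 330°·cos 24°, cos 330°·cos 24°, −sin 24°).
The plane normal is n = v₁ × v₂ ∝ (-0.064, 0.146, 0.355).
Dip δ = arctan(|n_h|/n_z) = arctan(0.159/0.355) = 24.1°.
Dip direction = azimuth of (n_x, n_y) = atan2(-0.064, 0.146) = 336°.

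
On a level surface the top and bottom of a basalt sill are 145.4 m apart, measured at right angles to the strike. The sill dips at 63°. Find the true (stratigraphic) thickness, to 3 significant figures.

True thickness t = w · sin(dip) = 145.4 × sin 63°
t = 145.4 × 0.8910 = 129.552 m

130 m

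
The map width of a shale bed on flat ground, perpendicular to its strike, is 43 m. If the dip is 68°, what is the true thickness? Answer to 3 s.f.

True thickness t = w · sin(dip) = 43 × sin 68°
t = 43 × 0.9272 = 39.869 m

39.9 m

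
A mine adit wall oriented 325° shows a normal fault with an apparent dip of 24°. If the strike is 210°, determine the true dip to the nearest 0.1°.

26.2°

β = acute angle between strike 210° and section 325° = 65°.
tan(true dip) = tan 24° / sin 65° = 0.4913
δ = arctan(0.4913) = 26.16°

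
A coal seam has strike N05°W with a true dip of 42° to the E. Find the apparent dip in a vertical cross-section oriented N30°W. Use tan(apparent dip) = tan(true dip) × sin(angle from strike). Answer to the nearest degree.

The section lies 25° from the strike.
tan α = tan 42° × sin 25° = 0.9004 × 0.4226 = 0.3805
α = arctan(0.3805) = 20.83°

21°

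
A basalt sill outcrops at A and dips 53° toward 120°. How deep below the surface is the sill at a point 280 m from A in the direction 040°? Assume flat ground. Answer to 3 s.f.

The hole lies 80° from the dip direction, so the down-dip offset is 280 × cos 80° = 48.62 m.
Depth = down-dip offset × tan(dip) = 48.62 × tan 53° = 48.62 × 1.3270
Depth = 64.52 m

64.5 m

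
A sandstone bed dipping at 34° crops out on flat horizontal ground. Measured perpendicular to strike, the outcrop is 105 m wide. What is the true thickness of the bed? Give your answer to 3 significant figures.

58.7 m

True thickness t = w · sin(dip) = 105 × sin 34°
t = 105 × 0.5592 = 58.715 m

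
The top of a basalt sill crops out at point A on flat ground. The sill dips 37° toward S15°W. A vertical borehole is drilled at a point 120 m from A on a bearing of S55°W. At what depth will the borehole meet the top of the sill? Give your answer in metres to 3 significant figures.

69.3 m

The hole lies 40° from the dip direction, so the down-dip offset is 120 × cos 40° = 91.93 m.
Depth = down-dip offset × tan(dip) = 91.93 × tan 37° = 91.93 × 0.7536
Depth = 69.27 m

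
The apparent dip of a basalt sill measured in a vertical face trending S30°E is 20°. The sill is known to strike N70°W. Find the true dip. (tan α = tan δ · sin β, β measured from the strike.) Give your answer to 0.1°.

29.5°

β = acute angle between strike N70°W and section S30°E = 40°.
tan(true dip) = tan 20° / sin 40° = 0.5662
δ = arctan(0.5662) = 29.52°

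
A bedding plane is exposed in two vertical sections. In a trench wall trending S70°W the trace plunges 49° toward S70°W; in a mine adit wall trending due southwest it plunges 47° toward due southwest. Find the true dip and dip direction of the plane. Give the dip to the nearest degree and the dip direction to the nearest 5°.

Represent each trace as a vector plunging at its apparent dip toward its trend (east-north-up frame): v₁ = (-0.616, -0.224, -0.755), v₂ = (-0.482, -0.482, -0.731).
Cross product v₁ × v₂ gives the pole to the plane: n ∝ (-0.200, -0.087, 0.189).
True dip = arccos(n_z / |n|) = arccos(0.6554) = 49.1°.
The horizontal component of n points toward azimuth atan2(n_x, n_y) = 246°, the dip direction.

true dip 49°, dip direction 245°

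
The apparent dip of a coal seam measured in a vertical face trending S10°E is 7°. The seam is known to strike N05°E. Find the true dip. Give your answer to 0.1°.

25.4°

β = acute angle between strike N05°E and section S10°E = 15°.
tan(true dip) = tan 7° / sin 15° = 0.4744
δ = arctan(0.4744) = 25.38°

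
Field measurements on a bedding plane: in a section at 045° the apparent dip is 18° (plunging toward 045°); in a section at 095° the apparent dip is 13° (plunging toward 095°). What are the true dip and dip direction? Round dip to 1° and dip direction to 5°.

true dip 18°, dip direction 050°

Represent each trace as a vector plunging at its apparent dip toward its trend (east-north-up frame): v₁ = (0.672, 0.672, -0.309), v₂ = (0.971, -0.085, -0.225).
The plane normal is n = v₁ × v₂ ∝ (0.178, 0.149, 0.710).
True dip = arccos(n_z / |n|) = arccos(0.9507) = 18.1°.
The horizontal component of n points toward azimuth atan2(n_x, n_y) = 50°, the dip direction.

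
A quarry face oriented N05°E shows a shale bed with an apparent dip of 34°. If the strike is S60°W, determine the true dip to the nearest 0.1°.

The section is 55° from the strike.
tan(true dip) = tan 34° / sin 55° = 0.8234
true dip = arctan 0.8234 = 39.47°

39.5°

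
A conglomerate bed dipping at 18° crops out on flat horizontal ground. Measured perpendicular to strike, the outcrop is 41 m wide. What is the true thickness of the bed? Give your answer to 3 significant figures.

True thickness t = w · sin(dip) = 41 × sin 18°
t = 41 × 0.3090 = 12.670 m

12.7 m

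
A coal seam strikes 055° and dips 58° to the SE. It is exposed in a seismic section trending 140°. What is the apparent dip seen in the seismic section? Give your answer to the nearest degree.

58°

The strike is 055° and the section trends 140°; the acute angle between them is β = 85°.
tan(apparent dip) = tan 58° · sin 85° = 1.5942
α = arctan(1.5942) = 57.90°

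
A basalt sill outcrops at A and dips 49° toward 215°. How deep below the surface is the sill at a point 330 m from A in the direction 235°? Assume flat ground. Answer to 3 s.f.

The hole lies 20° from the dip direction, so the down-dip offset is 330 × cos 20° = 310.10 m.
Depth = down-dip offset × tan(dip) = 310.10 × tan 49° = 310.10 × 1.1504
Depth = 356.73 m

357 m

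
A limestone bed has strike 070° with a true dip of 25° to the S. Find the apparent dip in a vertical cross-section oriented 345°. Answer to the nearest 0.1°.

24.9°

The strike is 070° and the section trends 345°; the acute angle between them is β = 85°.
tan(apparent dip) = tan 25° · sin 85° = 0.4645
α = arctan(0.4645) = 24.92°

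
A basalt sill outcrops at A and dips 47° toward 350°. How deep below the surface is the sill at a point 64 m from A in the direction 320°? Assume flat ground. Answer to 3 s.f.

The hole lies 30° from the dip direction, so the down-dip offset is 64 × cos 30° = 55.43 m.
Depth = down-dip offset × tan(dip) = 55.43 × tan 47° = 55.43 × 1.0724
Depth = 59.44 m

59.4 m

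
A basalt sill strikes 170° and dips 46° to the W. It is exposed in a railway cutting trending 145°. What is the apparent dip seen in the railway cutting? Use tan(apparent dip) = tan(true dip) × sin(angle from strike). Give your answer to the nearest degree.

24°

The strike is 170° and the section trends 145°; the acute angle between them is β = 25°.
tan α = tan 46° × sin 25° = 1.0355 × 0.4226 = 0.4376
α = arctan(0.4376) = 23.64°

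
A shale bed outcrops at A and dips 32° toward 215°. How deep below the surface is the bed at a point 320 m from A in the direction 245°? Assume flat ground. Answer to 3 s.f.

The hole lies 30° from the dip direction, so the down-dip offset is 320 × cos 30° = 277.13 m.
Depth = down-dip offset × tan(dip) = 277.13 × tan 32° = 277.13 × 0.6249
Depth = 173.17 m

173 m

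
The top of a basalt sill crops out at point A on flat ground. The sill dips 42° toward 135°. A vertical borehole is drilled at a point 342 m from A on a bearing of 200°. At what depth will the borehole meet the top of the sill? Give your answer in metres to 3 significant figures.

130 m

The hole lies 65° from the dip direction, so the down-dip offset is 342 × cos 65° = 144.54 m.
Depth = down-dip offset × tan(dip) = 144.54 × tan 42° = 144.54 × 0.9004
Depth = 130.14 m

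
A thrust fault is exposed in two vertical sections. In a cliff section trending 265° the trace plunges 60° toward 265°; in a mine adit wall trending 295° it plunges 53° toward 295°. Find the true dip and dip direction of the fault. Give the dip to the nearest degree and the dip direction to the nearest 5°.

true dip 60°, dip direction 255°

Represent each trace as a vector plunging at its apparent dip toward its trend (east-north-up frame): v₁ = (-0.498, -0.044, -0.866), v₂ = (-0.545, 0.254, -0.799).
Cross product v₁ × v₂ gives the pole to the plane: n ∝ (-0.255, -0.075, 0.150).
True dip = arccos(n_z / |n|) = arccos(0.4927) = 60.5°.
Dip direction = atan2(-0.255, -0.075) = 254° (azimuth of n's horizontal projection).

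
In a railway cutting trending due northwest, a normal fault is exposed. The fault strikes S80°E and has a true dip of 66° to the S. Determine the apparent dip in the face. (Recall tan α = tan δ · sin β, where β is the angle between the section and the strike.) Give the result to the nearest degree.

52°

Angle between strike (S80°E) and section (due northwest): β = 35°.
tan α = tan 66° × sin 35° = 2.2460 × 0.5736 = 1.2883
α = arctan(1.2883) = 52.18°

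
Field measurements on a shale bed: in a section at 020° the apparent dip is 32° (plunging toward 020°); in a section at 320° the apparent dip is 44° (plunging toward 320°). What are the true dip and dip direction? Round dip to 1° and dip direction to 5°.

true dip 44°, dip direction 330°

The two traces are lines in the plane: v₁ = (sin 20°·cos 32°, cos 20°·cos 32°, −sin 32°), v₂ = (sin 320°·cos 44°, cos 320°·cos 44°, −sin 44°).
Cross product v₁ × v₂ gives the pole to the plane: n ∝ (-0.262, 0.447, 0.528).
tan δ = √(n_x²+n_y²)/n_z = 0.517/0.528, so δ = 44.4°.
The horizontal component of n points toward azimuth atan2(n_x, n_y) = 330°, the dip direction.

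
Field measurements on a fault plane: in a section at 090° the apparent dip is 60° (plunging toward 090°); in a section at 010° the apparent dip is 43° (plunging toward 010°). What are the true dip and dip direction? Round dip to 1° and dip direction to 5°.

true dip 62°, dip direction 070°

Represent each trace as a vector plunging at its apparent dip toward its trend (east-north-up frame): v₁ = (0.500, 0.000, -0.866), v₂ = (0.127, 0.720, -0.682).
n = v₁ × v₂ = (0.624, 0.231, 0.360) (taken with n_z > 0).
True dip = arccos(n_z / |n|) = arccos(0.4761) = 61.6°.
Dip direction = azimuth of (n_x, n_y) = atan2(0.624, 0.231) = 70°.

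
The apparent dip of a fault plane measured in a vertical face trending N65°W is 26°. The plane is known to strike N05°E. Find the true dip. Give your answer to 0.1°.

The section is 70° from the strike.
tan(true dip) = tan 26° / sin 70° = 0.5190
true dip = arctan 0.5190 = 27.43°

27.4°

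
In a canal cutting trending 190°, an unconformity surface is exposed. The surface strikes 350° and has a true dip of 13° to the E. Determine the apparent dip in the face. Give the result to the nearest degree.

5°

The section lies 20° from the strike.
tan α = tan 13° × sin 20° = 0.2309 × 0.3420 = 0.0790
apparent dip = arctan 0.0790 = 4.51°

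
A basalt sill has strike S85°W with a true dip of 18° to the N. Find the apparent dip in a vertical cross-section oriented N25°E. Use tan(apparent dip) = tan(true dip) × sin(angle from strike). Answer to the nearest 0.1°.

15.7°

The strike is S85°W and the section trends N25°E; the acute angle between them is β = 60°.
tan(apparent dip) = tan 18° · sin 60° = 0.2814
apparent dip = arctan 0.2814 = 15.72°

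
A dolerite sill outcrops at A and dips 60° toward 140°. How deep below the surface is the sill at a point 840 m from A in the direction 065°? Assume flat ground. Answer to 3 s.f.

The hole lies 75° from the dip direction, so the down-dip offset is 840 × cos 75° = 217.41 m.
Depth = down-dip offset × tan(dip) = 217.41 × tan 60° = 217.41 × 1.7321
Depth = 376.56 m

377 m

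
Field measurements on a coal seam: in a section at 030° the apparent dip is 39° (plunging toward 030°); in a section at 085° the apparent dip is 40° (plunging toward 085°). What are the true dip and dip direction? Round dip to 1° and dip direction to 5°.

Represent each trace as a vector plunging at its apparent dip toward its trend (east-north-up frame): v₁ = (0.389, 0.673, -0.629), v₂ = (0.763, 0.067, -0.643).
Cross product v₁ × v₂ gives the pole to the plane: n ∝ (0.391, 0.230, 0.488).
True dip = arccos(n_z / |n|) = arccos(0.7323) = 42.9°.
Dip direction = atan2(0.391, 0.230) = 59° (azimuth of n's horizontal projection).

true dip 43°, dip direction 060°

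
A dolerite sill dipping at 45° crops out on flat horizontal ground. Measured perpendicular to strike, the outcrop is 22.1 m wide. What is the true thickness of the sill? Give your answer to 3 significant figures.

15.6 m

True thickness t = w · sin(dip) = 22.1 × sin 45°
t = 22.1 × 0.7071 = 15.627 m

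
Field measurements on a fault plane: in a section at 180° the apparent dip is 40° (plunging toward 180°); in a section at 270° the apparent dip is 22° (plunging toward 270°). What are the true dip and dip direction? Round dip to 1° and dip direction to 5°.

true dip 43°, dip direction 205°

The two traces are lines in the plane: v₁ = (sin 180°·cos 40°, cos 180°·cos 40°, −sin 40°), v₂ = (sin 270°·cos 22°, cos 270°·cos 22°, −sin 22°).
The plane normal is n = v₁ × v₂ ∝ (-0.287, -0.596, 0.710).
True dip = arccos(n_z / |n|) = arccos(0.7318) = 43.0°.
Dip direction = azimuth of (n_x, n_y) = atan2(-0.287, -0.596) = 206°.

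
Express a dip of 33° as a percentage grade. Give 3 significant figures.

64.9%

grade % = 100 × tan 33° = 100 × 0.6494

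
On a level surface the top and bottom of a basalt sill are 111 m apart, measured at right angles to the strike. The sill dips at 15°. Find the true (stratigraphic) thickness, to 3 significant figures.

28.7 m

True thickness t = w · sin(dip) = 111 × sin 15°
t = 111 × 0.2588 = 28.729 m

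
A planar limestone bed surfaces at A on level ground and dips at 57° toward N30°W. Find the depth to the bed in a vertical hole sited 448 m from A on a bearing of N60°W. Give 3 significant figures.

The hole lies 30° from the dip direction, so the down-dip offset is 448 × cos 30° = 387.98 m.
Depth = down-dip offset × tan(dip) = 387.98 × tan 57° = 387.98 × 1.5399
Depth = 597.44 m

597 m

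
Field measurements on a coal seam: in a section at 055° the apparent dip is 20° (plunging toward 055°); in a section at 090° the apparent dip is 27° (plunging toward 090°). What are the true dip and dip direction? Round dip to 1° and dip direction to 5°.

true dip 27°, dip direction 100°

Each apparent-dip line lies in the plane. As unit vectors (x east, y north, z up), v₁ plunges 20°→055° and v₂ plunges 27°→090°.
Cross product v₁ × v₂ gives the pole to the plane: n ∝ (0.245, -0.045, 0.480).
tan δ = √(n_x²+n_y²)/n_z = 0.249/0.480, so δ = 27.4°.
The horizontal component of n points toward azimuth atan2(n_x, n_y) = 100°, the dip direction.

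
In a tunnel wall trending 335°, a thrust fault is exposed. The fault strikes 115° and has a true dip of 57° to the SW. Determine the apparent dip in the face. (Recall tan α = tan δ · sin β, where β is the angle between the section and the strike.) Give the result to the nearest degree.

The strike is 115° and the section trends 335°; the acute angle between them is β = 40°.
tan(apparent dip) = tan 57° · sin 40° = 0.9898
apparent dip = arctan 0.9898 = 44.71°

45°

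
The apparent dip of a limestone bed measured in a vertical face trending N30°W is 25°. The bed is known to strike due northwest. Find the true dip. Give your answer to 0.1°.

61.0°

The section is 15° from the strike.
tan δ = tan α / sin β = tan 25° / sin 15° = 0.4663 / 0.2588 = 1.8017
true dip = arctan 1.8017 = 60.97°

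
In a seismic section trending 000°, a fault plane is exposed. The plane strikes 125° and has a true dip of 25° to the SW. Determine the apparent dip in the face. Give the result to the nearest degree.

The strike is 125° and the section trends 000°; the acute angle between them is β = 55°.
tan(apparent dip) = tan 25° · sin 55° = 0.3820
apparent dip = arctan 0.3820 = 20.91°

21°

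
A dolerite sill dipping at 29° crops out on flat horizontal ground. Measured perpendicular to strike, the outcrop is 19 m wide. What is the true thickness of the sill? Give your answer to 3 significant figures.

True thickness t = w · sin(dip) = 19 × sin 29°
t = 19 × 0.4848 = 9.211 m

9.21 m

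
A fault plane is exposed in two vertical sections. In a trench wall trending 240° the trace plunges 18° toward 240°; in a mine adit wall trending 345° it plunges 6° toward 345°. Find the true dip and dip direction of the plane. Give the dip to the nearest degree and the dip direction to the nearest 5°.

true dip 21°, dip direction 270°

Represent each trace as a vector plunging at its apparent dip toward its trend (east-north-up frame): v₁ = (-0.824, -0.476, -0.309), v₂ = (-0.257, 0.961, -0.105).
n = v₁ × v₂ = (-0.347, 0.007, 0.914) (taken with n_z > 0).
Dip δ = arctan(|n_h|/n_z) = arctan(0.347/0.914) = 20.8°.
Dip direction = azimuth of (n_x, n_y) = atan2(-0.347, 0.007) = 271°.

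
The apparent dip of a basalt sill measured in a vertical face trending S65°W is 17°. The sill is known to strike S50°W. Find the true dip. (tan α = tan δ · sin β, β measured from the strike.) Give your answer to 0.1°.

49.8°

The section is 15° from the strike.
tan δ = tan α / sin β = tan 17° / sin 15° = 0.3057 / 0.2588 = 1.1813
true dip = arctan 1.1813 = 49.75°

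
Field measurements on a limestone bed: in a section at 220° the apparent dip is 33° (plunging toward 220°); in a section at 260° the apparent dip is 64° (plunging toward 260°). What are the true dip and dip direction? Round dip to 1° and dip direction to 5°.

true dip 68°, dip direction 295°

Each apparent-dip line lies in the plane. As unit vectors (x east, y north, z up), v₁ plunges 33°→220° and v₂ plunges 64°→260°.
The plane normal is n = v₁ × v₂ ∝ (-0.536, 0.249, 0.236).
Dip δ = arctan(|n_h|/n_z) = arctan(0.591/0.236) = 68.2°.
The horizontal component of n points toward azimuth atan2(n_x, n_y) = 295°, the dip direction.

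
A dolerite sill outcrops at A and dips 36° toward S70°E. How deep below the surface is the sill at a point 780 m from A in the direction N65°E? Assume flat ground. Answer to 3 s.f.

401 m

The hole lies 45° from the dip direction, so the down-dip offset is 780 × cos 45° = 551.54 m.
Depth = down-dip offset × tan(dip) = 551.54 × tan 36° = 551.54 × 0.7265
Depth = 400.72 m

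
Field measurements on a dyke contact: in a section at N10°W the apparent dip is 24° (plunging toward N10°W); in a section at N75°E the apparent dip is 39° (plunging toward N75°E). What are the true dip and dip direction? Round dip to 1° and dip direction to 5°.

true dip 42°, dip direction 050°

Each apparent-dip line lies in the plane. As unit vectors (x east, y north, z up), v₁ plunges 24°→N10°W and v₂ plunges 39°→N75°E.
The plane normal is n = v₁ × v₂ ∝ (0.484, 0.405, 0.707).
tan δ = √(n_x²+n_y²)/n_z = 0.631/0.707, so δ = 41.8°.
Dip direction = atan2(0.484, 0.405) = 50° (azimuth of n's horizontal projection).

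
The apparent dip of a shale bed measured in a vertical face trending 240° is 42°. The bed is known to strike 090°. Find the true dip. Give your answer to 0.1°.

The section is 30° from the strike.
tan(true dip) = tan 42° / sin 30° = 1.8008
δ = arctan(1.8008) = 60.96°

61.0°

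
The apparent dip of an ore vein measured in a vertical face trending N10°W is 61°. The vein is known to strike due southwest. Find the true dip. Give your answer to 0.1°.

65.6°

β = acute angle between strike due southwest and section N10°W = 55°.
tan δ = tan α / sin β = tan 61° / sin 55° = 1.8040 / 0.8192 = 2.2023
δ = arctan(2.2023) = 65.58°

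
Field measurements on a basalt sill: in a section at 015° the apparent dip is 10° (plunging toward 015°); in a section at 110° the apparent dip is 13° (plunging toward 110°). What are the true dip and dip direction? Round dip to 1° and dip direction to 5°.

true dip 17°, dip direction 070°

Represent each trace as a vector plunging at its apparent dip toward its trend (east-north-up frame): v₁ = (0.255, 0.951, -0.174), v₂ = (0.916, -0.333, -0.225).
Cross product v₁ × v₂ gives the pole to the plane: n ∝ (0.272, 0.102, 0.956).
Dip δ = arctan(|n_h|/n_z) = arctan(0.290/0.956) = 16.9°.
The horizontal component of n points toward azimuth atan2(n_x, n_y) = 69°, the dip direction.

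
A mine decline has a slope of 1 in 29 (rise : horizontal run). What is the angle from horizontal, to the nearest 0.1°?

tan θ = 1/29 = 0.0345
θ = arctan(0.0345) = 1.97°

2.0°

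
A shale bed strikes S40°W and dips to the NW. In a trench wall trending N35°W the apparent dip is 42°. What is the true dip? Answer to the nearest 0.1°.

43.0°

The section is 75° from the strike.
tan(true dip) = tan 42° / sin 75° = 0.9322
true dip = arctan 0.9322 = 42.99°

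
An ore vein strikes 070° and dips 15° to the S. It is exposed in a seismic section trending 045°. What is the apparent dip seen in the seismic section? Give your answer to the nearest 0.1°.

6.5°

The strike is 070° and the section trends 045°; the acute angle between them is β = 25°.
tan α = tan 15° × sin 25° = 0.2679 × 0.4226 = 0.1132
α = arctan(0.1132) = 6.46°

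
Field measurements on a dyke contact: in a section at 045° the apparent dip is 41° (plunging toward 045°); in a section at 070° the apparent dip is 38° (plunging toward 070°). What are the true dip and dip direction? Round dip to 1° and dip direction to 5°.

The two traces are lines in the plane: v₁ = (sin 45°·cos 41°, cos 45°·cos 41°, −sin 41°), v₂ = (sin 70°·cos 38°, cos 70°·cos 38°, −sin 38°).
Cross product v₁ × v₂ gives the pole to the plane: n ∝ (0.152, 0.157, 0.251).
True dip = arccos(n_z / |n|) = arccos(0.7547) = 41.0°.
Dip direction = atan2(0.152, 0.157) = 44° (azimuth of n's horizontal projection).

true dip 41°, dip direction 045°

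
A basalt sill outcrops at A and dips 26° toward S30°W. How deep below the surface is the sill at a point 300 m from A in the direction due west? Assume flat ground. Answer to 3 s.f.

The hole lies 60° from the dip direction, so the down-dip offset is 300 × cos 60° = 150.00 m.
Depth = down-dip offset × tan(dip) = 150.00 × tan 26° = 150.00 × 0.4877
Depth = 73.16 m

73.2 m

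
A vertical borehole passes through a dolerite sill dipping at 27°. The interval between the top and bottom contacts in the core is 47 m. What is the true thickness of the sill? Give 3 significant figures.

41.9 m

True thickness t = h · cos(dip) = 47 × cos 27°
t = 47 × 0.8910 = 41.877 m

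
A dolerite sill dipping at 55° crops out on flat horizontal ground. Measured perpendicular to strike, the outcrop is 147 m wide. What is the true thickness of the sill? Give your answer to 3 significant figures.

True thickness t = w · sin(dip) = 147 × sin 55°
t = 147 × 0.8192 = 120.415 m

120 m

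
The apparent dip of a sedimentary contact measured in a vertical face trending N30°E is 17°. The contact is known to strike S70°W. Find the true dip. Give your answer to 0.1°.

25.4°

β = acute angle between strike S70°W and section N30°E = 40°.
tan(true dip) = tan 17° / sin 40° = 0.4756
δ = arctan(0.4756) = 25.44°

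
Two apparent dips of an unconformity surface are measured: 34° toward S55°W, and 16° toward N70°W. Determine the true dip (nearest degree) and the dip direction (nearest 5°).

true dip 34°, dip direction 225°

Each apparent-dip line lies in the plane. As unit vectors (x east, y north, z up), v₁ plunges 34°→S55°W and v₂ plunges 16°→N70°W.
The plane normal is n = v₁ × v₂ ∝ (-0.315, -0.318, 0.653).
tan δ = √(n_x²+n_y²)/n_z = 0.447/0.653, so δ = 34.4°.
Dip direction = azimuth of (n_x, n_y) = atan2(-0.315, -0.318) = 225°.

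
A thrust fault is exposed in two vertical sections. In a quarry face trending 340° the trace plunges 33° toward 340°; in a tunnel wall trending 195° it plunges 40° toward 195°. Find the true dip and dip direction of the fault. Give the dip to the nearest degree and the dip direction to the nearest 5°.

Represent each trace as a vector plunging at its apparent dip toward its trend (east-north-up frame): v₁ = (-0.287, 0.788, -0.545), v₂ = (-0.198, -0.740, -0.643).
The plane normal is n = v₁ × v₂ ∝ (-0.910, -0.076, 0.368).
Dip δ = arctan(|n_h|/n_z) = arctan(0.913/0.368) = 68.0°.
Dip direction = azimuth of (n_x, n_y) = atan2(-0.910, -0.076) = 265°.

true dip 68°, dip direction 265°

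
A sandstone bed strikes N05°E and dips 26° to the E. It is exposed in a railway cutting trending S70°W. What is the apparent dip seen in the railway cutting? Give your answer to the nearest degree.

24°

The section lies 65° from the strike.
tan(apparent dip) = tan 26° · sin 65° = 0.4420
apparent dip = arctan 0.4420 = 23.85°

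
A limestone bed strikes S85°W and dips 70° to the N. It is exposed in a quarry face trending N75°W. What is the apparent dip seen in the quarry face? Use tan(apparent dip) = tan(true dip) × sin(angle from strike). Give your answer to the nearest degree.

43°

The strike is S85°W and the section trends N75°W; the acute angle between them is β = 20°.
tan α = tan 70° × sin 20° = 2.7475 × 0.3420 = 0.9397
α = arctan(0.9397) = 43.22°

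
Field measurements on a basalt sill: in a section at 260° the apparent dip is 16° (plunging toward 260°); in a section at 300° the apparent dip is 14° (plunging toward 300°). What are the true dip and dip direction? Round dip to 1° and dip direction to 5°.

Represent each trace as a vector plunging at its apparent dip toward its trend (east-north-up frame): v₁ = (-0.947, -0.167, -0.276), v₂ = (-0.840, 0.485, -0.242).
The plane normal is n = v₁ × v₂ ∝ (-0.174, -0.003, 0.600).
tan δ = √(n_x²+n_y²)/n_z = 0.174/0.600, so δ = 16.2°.
Dip direction = azimuth of (n_x, n_y) = atan2(-0.174, -0.003) = 269°.

true dip 16°, dip direction 270°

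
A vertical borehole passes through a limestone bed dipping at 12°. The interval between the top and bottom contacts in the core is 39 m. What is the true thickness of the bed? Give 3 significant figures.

True thickness t = h · cos(dip) = 39 × cos 12°
t = 39 × 0.9781 = 38.148 m

38.1 m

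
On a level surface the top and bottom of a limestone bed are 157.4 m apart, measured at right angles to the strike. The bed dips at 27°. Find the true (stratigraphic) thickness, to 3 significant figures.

True thickness t = w · sin(dip) = 157.4 × sin 27°
t = 157.4 × 0.4540 = 71.458 m

71.5 m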